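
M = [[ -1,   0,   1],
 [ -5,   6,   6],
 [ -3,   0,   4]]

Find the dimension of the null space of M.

Row reduce to echelon form.
R2 ← R2 − (5)·R1: [0, 6, 1]
R3 ← R3 − (3)·R1: [0, 0, 1]
3 nonzero rows, so rank(M) = 3.
M has 3 columns; by rank–nullity, nullity = 3 − 3 = 0.

0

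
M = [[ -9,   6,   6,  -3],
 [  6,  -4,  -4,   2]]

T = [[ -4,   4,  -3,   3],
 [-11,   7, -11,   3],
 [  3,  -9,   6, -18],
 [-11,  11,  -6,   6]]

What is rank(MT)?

First compute MT:
[[ 21, -81,  15, -135],
 [-14,  54, -10,  90]]
Now row reduce the product.
R2 ← R2 + (2/3)·R1: [0, 0, 0, 0]
1 nonzero row, so rank(MT) = 1.

1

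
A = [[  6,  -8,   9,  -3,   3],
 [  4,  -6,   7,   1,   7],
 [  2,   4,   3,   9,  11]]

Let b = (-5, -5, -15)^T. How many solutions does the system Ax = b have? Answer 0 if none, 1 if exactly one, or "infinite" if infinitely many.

infinite

Row reduce the augmented matrix [A | b].
R2 ← R2 − (2/3)·R1: [0, -2/3, 1, 3, 5, -5/3]
R3 ← R3 − (1/3)·R1: [0, 20/3, 0, 10, 10, -40/3]
R3 ← R3 + (10)·R2: [0, 0, 10, 40, 60, -30]
The echelon form has 3 nonzero rows, and every pivot lies in the first 5 columns, so rank(A) = rank([A|b]) = 3.
The system is consistent.
rank = 3 < 5 unknowns, so there are infinitely many solutions.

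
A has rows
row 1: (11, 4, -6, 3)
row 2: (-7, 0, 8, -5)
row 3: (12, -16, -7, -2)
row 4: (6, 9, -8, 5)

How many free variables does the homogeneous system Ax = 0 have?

0

Row reduce to echelon form.
R2 ← R2 + (7/11)·R1: [0, 28/11, 46/11, -34/11]
R3 ← R3 − (12/11)·R1: [0, -224/11, -5/11, -58/11]
R4 ← R4 − (6/11)·R1: [0, 75/11, -52/11, 37/11]
R3 ← R3 + (8)·R2: [0, 0, 33, -30]
R4 ← R4 − (75/28)·R2: [0, 0, -223/14, 163/14]
R4 ← R4 + (223/462)·R3: [0, 0, 0, -437/154]
4 nonzero rows, so rank(A) = 4.
A has 4 columns; by rank–nullity, nullity = 4 − 4 = 0.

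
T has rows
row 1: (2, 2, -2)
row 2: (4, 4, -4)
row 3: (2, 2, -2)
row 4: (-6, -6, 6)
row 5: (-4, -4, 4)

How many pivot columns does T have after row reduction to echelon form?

Row reduce to echelon form.
R2 ← R2 − (2)·R1: [0, 0, 0]
R3 ← R3 − R1: [0, 0, 0]
R4 ← R4 + (3)·R1: [0, 0, 0]
R5 ← R5 + (2)·R1: [0, 0, 0]
Echelon form has 1 nonzero row, so rank(T) = 1.
Each nonzero row contributes one pivot column: 1 pivot columns.

1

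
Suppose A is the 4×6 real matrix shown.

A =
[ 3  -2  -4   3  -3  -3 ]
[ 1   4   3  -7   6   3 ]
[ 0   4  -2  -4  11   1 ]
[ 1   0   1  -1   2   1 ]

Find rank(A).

4

Row reduce to echelon form.
R2 ← R2 − (1/3)·R1: [0, 14/3, 13/3, -8, 7, 4]
R4 ← R4 − (1/3)·R1: [0, 2/3, 7/3, -2, 3, 2]
R3 ← R3 − (6/7)·R2: [0, 0, -40/7, 20/7, 5, -17/7]
R4 ← R4 − (1/7)·R2: [0, 0, 12/7, -6/7, 2, 10/7]
R4 ← R4 + (3/10)·R3: [0, 0, 0, 0, 7/2, 7/10]
Echelon form has 4 nonzero rows, so rank(A) = 4.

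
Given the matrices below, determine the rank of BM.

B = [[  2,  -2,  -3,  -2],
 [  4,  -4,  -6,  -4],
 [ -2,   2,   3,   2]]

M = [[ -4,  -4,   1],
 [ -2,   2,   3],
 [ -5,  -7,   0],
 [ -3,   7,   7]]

1

First compute BM:
[[ 17,  -5, -18],
 [ 34, -10, -36],
 [-17,   5,  18]]
Now row reduce the product.
R2 ← R2 − (2)·R1: [0, 0, 0]
R3 ← R3 + R1: [0, 0, 0]
1 nonzero row, so rank(BM) = 1.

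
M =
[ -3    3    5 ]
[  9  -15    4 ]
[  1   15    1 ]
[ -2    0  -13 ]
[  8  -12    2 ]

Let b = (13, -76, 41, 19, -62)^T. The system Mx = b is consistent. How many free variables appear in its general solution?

Row reduce the augmented matrix [M | b].
R2 ← R2 + (3)·R1: [0, -6, 19, -37]
R3 ← R3 + (1/3)·R1: [0, 16, 8/3, 136/3]
R4 ← R4 − (2/3)·R1: [0, -2, -49/3, 31/3]
R5 ← R5 + (8/3)·R1: [0, -4, 46/3, -82/3]
R3 ← R3 + (8/3)·R2: [0, 0, 160/3, -160/3]
R4 ← R4 − (1/3)·R2: [0, 0, -68/3, 68/3]
R5 ← R5 − (2/3)·R2: [0, 0, 8/3, -8/3]
R4 ← R4 + (17/40)·R3: [0, 0, 0, 0]
R5 ← R5 − (1/20)·R3: [0, 0, 0, 0]
The echelon form has 3 nonzero rows, and every pivot lies in the first 3 columns, so rank(M) = rank([M|b]) = 3.
The system is consistent.
Free variables = (unknowns) − (rank) = 3 − 3 = 0.

0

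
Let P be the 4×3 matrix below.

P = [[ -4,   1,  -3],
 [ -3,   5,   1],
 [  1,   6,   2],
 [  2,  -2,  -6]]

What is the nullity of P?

0

Row reduce to echelon form.
R2 ← R2 − (3/4)·R1: [0, 17/4, 13/4]
R3 ← R3 + (1/4)·R1: [0, 25/4, 5/4]
R4 ← R4 + (1/2)·R1: [0, -3/2, -15/2]
R3 ← R3 − (25/17)·R2: [0, 0, -60/17]
R4 ← R4 + (6/17)·R2: [0, 0, -108/17]
R4 ← R4 − (9/5)·R3: [0, 0, 0]
3 nonzero rows, so rank(P) = 3.
P has 3 columns; by rank–nullity, nullity = 3 − 3 = 0.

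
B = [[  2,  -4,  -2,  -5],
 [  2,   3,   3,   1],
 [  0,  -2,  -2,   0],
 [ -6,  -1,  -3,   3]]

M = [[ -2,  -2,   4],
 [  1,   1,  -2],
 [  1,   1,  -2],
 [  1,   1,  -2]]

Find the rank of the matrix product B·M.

1

First compute BM:
[[-15, -15,  30],
 [  3,   3,  -6],
 [ -4,  -4,   8],
 [ 11,  11, -22]]
Now row reduce the product.
R2 ← R2 + (1/5)·R1: [0, 0, 0]
R3 ← R3 − (4/15)·R1: [0, 0, 0]
R4 ← R4 + (11/15)·R1: [0, 0, 0]
1 nonzero row, so rank(BM) = 1.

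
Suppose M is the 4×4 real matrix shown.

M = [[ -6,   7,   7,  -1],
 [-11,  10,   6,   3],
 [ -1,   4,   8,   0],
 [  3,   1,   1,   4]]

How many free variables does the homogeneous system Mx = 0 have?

Row reduce to echelon form.
R2 ← R2 − (11/6)·R1: [0, -17/6, -41/6, 29/6]
R3 ← R3 − (1/6)·R1: [0, 17/6, 41/6, 1/6]
R4 ← R4 + (1/2)·R1: [0, 9/2, 9/2, 7/2]
R3 ← R3 + R2: [0, 0, 0, 5]
R4 ← R4 + (27/17)·R2: [0, 0, -108/17, 190/17]
Swap R3 ↔ R4
4 nonzero rows, so rank(M) = 4.
M has 4 columns; by rank–nullity, nullity = 4 − 4 = 0.

0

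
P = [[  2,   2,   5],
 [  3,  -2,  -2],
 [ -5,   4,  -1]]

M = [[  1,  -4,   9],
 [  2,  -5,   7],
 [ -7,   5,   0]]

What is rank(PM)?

First compute PM:
[[-29,   7,  32],
 [ 13, -12,  13],
 [ 10,  -5, -17]]
Now row reduce the product.
R2 ← R2 + (13/29)·R1: [0, -257/29, 793/29]
R3 ← R3 + (10/29)·R1: [0, -75/29, -173/29]
R3 ← R3 − (75/257)·R2: [0, 0, -3584/257]
3 nonzero rows, so rank(PM) = 3.

3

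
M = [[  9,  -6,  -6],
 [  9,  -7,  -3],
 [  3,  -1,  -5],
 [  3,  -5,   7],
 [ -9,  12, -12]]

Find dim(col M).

2

Row reduce to echelon form.
R2 ← R2 − R1: [0, -1, 3]
R3 ← R3 − (1/3)·R1: [0, 1, -3]
R4 ← R4 − (1/3)·R1: [0, -3, 9]
R5 ← R5 + R1: [0, 6, -18]
R3 ← R3 + R2: [0, 0, 0]
R4 ← R4 − (3)·R2: [0, 0, 0]
R5 ← R5 + (6)·R2: [0, 0, 0]
Echelon form has 2 nonzero rows, so rank(M) = 2.
The column space has dimension equal to the rank: 2.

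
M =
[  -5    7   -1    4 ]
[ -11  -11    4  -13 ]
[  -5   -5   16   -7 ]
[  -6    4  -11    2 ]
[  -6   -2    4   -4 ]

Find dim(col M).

Row reduce to echelon form.
R2 ← R2 − (11/5)·R1: [0, -132/5, 31/5, -109/5]
R3 ← R3 − R1: [0, -12, 17, -11]
R4 ← R4 − (6/5)·R1: [0, -22/5, -49/5, -14/5]
R5 ← R5 − (6/5)·R1: [0, -52/5, 26/5, -44/5]
R3 ← R3 − (5/11)·R2: [0, 0, 156/11, -12/11]
R4 ← R4 − (1/6)·R2: [0, 0, -65/6, 5/6]
R5 ← R5 − (13/33)·R2: [0, 0, 91/33, -7/33]
R4 ← R4 + (55/72)·R3: [0, 0, 0, 0]
R5 ← R5 − (7/36)·R3: [0, 0, 0, 0]
Echelon form has 3 nonzero rows, so rank(M) = 3.
The column space has dimension equal to the rank: 3.

3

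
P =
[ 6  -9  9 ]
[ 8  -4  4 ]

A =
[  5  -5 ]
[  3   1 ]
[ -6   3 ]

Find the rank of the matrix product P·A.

First compute PA:
[[-51, -12],
 [  4, -32]]
Now row reduce the product.
R2 ← R2 + (4/51)·R1: [0, -560/17]
2 nonzero rows, so rank(PA) = 2.

2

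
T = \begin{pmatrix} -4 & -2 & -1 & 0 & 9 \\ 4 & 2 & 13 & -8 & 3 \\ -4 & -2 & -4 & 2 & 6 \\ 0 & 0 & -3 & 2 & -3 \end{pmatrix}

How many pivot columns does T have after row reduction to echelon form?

2

Row reduce to echelon form.
R2 ← R2 + R1: [0, 0, 12, -8, 12]
R3 ← R3 − R1: [0, 0, -3, 2, -3]
R3 ← R3 + (1/4)·R2: [0, 0, 0, 0, 0]
R4 ← R4 + (1/4)·R2: [0, 0, 0, 0, 0]
Echelon form has 2 nonzero rows, so rank(T) = 2.
Each nonzero row contributes one pivot column: 2 pivot columns.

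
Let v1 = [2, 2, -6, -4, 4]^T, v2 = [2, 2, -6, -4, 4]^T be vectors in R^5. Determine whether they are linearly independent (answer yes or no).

Form the matrix with these vectors as rows and row reduce.
R2 ← R2 − R1: [0, 0, 0, 0, 0]
1 nonzero row, so the 2 vectors span a space of dimension 1.
Since 1 < 2, the vectors are linearly dependent.

no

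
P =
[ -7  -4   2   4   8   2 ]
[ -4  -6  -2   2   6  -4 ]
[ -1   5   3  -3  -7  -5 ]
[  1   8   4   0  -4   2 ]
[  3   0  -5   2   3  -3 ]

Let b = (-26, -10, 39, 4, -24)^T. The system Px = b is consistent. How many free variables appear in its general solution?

1

Row reduce the augmented matrix [P | b].
R2 ← R2 − (4/7)·R1: [0, -26/7, -22/7, -2/7, 10/7, -36/7, 34/7]
R3 ← R3 − (1/7)·R1: [0, 39/7, 19/7, -25/7, -57/7, -37/7, 299/7]
R4 ← R4 + (1/7)·R1: [0, 52/7, 30/7, 4/7, -20/7, 16/7, 2/7]
R5 ← R5 + (3/7)·R1: [0, -12/7, -29/7, 26/7, 45/7, -15/7, -246/7]
R3 ← R3 + (3/2)·R2: [0, 0, -2, -4, -6, -13, 50]
R4 ← R4 + (2)·R2: [0, 0, -2, 0, 0, -8, 10]
R5 ← R5 − (6/13)·R2: [0, 0, -35/13, 50/13, 75/13, 3/13, -486/13]
R4 ← R4 − R3: [0, 0, 0, 4, 6, 5, -40]
R5 ← R5 − (35/26)·R3: [0, 0, 0, 120/13, 180/13, 461/26, -1361/13]
R5 ← R5 − (30/13)·R4: [0, 0, 0, 0, 0, 161/26, -161/13]
The echelon form has 5 nonzero rows, and every pivot lies in the first 6 columns, so rank(P) = rank([P|b]) = 5.
The system is consistent.
Free variables = (unknowns) − (rank) = 6 − 5 = 1.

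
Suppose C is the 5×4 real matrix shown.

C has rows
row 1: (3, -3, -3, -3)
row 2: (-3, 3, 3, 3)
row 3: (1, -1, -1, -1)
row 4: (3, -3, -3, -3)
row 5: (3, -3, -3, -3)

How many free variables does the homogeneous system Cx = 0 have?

Row reduce to echelon form.
R2 ← R2 + R1: [0, 0, 0, 0]
R3 ← R3 − (1/3)·R1: [0, 0, 0, 0]
R4 ← R4 − R1: [0, 0, 0, 0]
R5 ← R5 − R1: [0, 0, 0, 0]
1 nonzero row, so rank(C) = 1.
C has 4 columns; by rank–nullity, nullity = 4 − 1 = 3.

3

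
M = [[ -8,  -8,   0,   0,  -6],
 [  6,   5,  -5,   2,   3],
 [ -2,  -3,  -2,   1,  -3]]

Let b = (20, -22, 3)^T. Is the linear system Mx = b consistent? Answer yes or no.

Row reduce the augmented matrix [M | b].
R2 ← R2 + (3/4)·R1: [0, -1, -5, 2, -3/2, -7]
R3 ← R3 − (1/4)·R1: [0, -1, -2, 1, -3/2, -2]
R3 ← R3 − R2: [0, 0, 3, -1, 0, 5]
The echelon form has 3 nonzero rows, and every pivot lies in the first 5 columns, so rank(M) = rank([M|b]) = 3.
The system is consistent.

yes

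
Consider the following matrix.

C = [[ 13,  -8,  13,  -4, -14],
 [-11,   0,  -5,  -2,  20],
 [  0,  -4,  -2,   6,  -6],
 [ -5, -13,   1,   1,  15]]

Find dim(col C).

Row reduce to echelon form.
R2 ← R2 + (11/13)·R1: [0, -88/13, 6, -70/13, 106/13]
R4 ← R4 + (5/13)·R1: [0, -209/13, 6, -7/13, 125/13]
R3 ← R3 − (13/22)·R2: [0, 0, -61/11, 101/11, -119/11]
R4 ← R4 − (19/8)·R2: [0, 0, -33/4, 49/4, -39/4]
R4 ← R4 − (363/244)·R3: [0, 0, 0, -86/61, 387/61]
Echelon form has 4 nonzero rows, so rank(C) = 4.
The column space has dimension equal to the rank: 4.

4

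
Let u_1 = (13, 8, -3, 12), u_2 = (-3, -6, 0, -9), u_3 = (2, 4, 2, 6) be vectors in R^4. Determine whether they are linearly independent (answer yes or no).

yes

Form the matrix with these vectors as rows and row reduce.
R2 ← R2 + (3/13)·R1: [0, -54/13, -9/13, -81/13]
R3 ← R3 − (2/13)·R1: [0, 36/13, 32/13, 54/13]
R3 ← R3 + (2/3)·R2: [0, 0, 2, 0]
3 nonzero rows, so the 3 vectors span a space of dimension 3.
Since 3 = 3, the vectors are linearly independent.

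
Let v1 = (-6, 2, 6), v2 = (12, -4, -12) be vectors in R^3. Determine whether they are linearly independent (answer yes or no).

Form the matrix with these vectors as rows and row reduce.
R2 ← R2 + (2)·R1: [0, 0, 0]
1 nonzero row, so the 2 vectors span a space of dimension 1.
Since 1 < 2, the vectors are linearly dependent.

no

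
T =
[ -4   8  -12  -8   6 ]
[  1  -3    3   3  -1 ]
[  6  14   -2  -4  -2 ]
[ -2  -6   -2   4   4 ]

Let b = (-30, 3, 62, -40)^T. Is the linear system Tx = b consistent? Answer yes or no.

Row reduce the augmented matrix [T | b].
R2 ← R2 + (1/4)·R1: [0, -1, 0, 1, 1/2, -9/2]
R3 ← R3 + (3/2)·R1: [0, 26, -20, -16, 7, 17]
R4 ← R4 − (1/2)·R1: [0, -10, 4, 8, 1, -25]
R3 ← R3 + (26)·R2: [0, 0, -20, 10, 20, -100]
R4 ← R4 − (10)·R2: [0, 0, 4, -2, -4, 20]
R4 ← R4 + (1/5)·R3: [0, 0, 0, 0, 0, 0]
The echelon form has 3 nonzero rows, and every pivot lies in the first 5 columns, so rank(T) = rank([T|b]) = 3.
The system is consistent.

yes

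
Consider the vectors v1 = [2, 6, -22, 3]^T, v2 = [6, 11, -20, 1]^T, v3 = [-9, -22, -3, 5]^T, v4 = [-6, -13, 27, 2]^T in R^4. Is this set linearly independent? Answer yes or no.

yes

Form the matrix with these vectors as rows and row reduce.
R2 ← R2 − (3)·R1: [0, -7, 46, -8]
R3 ← R3 + (9/2)·R1: [0, 5, -102, 37/2]
R4 ← R4 + (3)·R1: [0, 5, -39, 11]
R3 ← R3 + (5/7)·R2: [0, 0, -484/7, 179/14]
R4 ← R4 + (5/7)·R2: [0, 0, -43/7, 37/7]
R4 ← R4 − (43/484)·R3: [0, 0, 0, 4017/968]
4 nonzero rows, so the 4 vectors span a space of dimension 4.
Since 4 = 4, the vectors are linearly independent.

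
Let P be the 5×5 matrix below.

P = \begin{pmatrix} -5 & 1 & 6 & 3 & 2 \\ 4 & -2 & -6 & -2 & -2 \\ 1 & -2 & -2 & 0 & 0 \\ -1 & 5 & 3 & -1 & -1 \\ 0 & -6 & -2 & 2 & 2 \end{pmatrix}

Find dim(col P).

3

Row reduce to echelon form.
R2 ← R2 + (4/5)·R1: [0, -6/5, -6/5, 2/5, -2/5]
R3 ← R3 + (1/5)·R1: [0, -9/5, -4/5, 3/5, 2/5]
R4 ← R4 − (1/5)·R1: [0, 24/5, 9/5, -8/5, -7/5]
R3 ← R3 − (3/2)·R2: [0, 0, 1, 0, 1]
R4 ← R4 + (4)·R2: [0, 0, -3, 0, -3]
R5 ← R5 − (5)·R2: [0, 0, 4, 0, 4]
R4 ← R4 + (3)·R3: [0, 0, 0, 0, 0]
R5 ← R5 − (4)·R3: [0, 0, 0, 0, 0]
Echelon form has 3 nonzero rows, so rank(P) = 3.
The column space has dimension equal to the rank: 3.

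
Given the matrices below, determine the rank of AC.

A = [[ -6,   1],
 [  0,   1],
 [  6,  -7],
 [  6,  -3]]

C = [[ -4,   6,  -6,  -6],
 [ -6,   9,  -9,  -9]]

1

First compute AC:
[[ 18, -27,  27,  27],
 [ -6,   9,  -9,  -9],
 [ 18, -27,  27,  27],
 [ -6,   9,  -9,  -9]]
Now row reduce the product.
R2 ← R2 + (1/3)·R1: [0, 0, 0, 0]
R3 ← R3 − R1: [0, 0, 0, 0]
R4 ← R4 + (1/3)·R1: [0, 0, 0, 0]
1 nonzero row, so rank(AC) = 1.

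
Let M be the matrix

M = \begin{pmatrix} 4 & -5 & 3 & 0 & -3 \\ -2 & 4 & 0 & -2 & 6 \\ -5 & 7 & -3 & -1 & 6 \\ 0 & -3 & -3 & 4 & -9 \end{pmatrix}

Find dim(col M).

2

Row reduce to echelon form.
R2 ← R2 + (1/2)·R1: [0, 3/2, 3/2, -2, 9/2]
R3 ← R3 + (5/4)·R1: [0, 3/4, 3/4, -1, 9/4]
R3 ← R3 − (1/2)·R2: [0, 0, 0, 0, 0]
R4 ← R4 + (2)·R2: [0, 0, 0, 0, 0]
Echelon form has 2 nonzero rows, so rank(M) = 2.
The column space has dimension equal to the rank: 2.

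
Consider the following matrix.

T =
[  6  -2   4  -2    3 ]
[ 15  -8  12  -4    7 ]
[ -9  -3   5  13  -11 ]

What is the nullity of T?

Row reduce to echelon form.
R2 ← R2 − (5/2)·R1: [0, -3, 2, 1, -1/2]
R3 ← R3 + (3/2)·R1: [0, -6, 11, 10, -13/2]
R3 ← R3 − (2)·R2: [0, 0, 7, 8, -11/2]
3 nonzero rows, so rank(T) = 3.
T has 5 columns; by rank–nullity, nullity = 5 − 3 = 2.

2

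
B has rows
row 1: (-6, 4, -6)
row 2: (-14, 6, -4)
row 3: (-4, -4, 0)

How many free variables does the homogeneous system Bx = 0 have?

Row reduce to echelon form.
R2 ← R2 − (7/3)·R1: [0, -10/3, 10]
R3 ← R3 − (2/3)·R1: [0, -20/3, 4]
R3 ← R3 − (2)·R2: [0, 0, -16]
3 nonzero rows, so rank(B) = 3.
B has 3 columns; by rank–nullity, nullity = 3 − 3 = 0.

0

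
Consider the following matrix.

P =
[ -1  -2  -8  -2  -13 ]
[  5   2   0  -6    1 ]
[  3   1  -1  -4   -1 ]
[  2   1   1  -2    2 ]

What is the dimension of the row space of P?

Row reduce to echelon form.
R2 ← R2 + (5)·R1: [0, -8, -40, -16, -64]
R3 ← R3 + (3)·R1: [0, -5, -25, -10, -40]
R4 ← R4 + (2)·R1: [0, -3, -15, -6, -24]
R3 ← R3 − (5/8)·R2: [0, 0, 0, 0, 0]
R4 ← R4 − (3/8)·R2: [0, 0, 0, 0, 0]
Echelon form has 2 nonzero rows, so rank(P) = 2.
The row space has dimension equal to the rank: 2.

2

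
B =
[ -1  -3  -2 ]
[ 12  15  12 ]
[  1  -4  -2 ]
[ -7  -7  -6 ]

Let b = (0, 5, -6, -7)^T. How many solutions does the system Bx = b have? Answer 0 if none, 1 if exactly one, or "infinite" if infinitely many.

Row reduce the augmented matrix [B | b].
R2 ← R2 + (12)·R1: [0, -21, -12, 5]
R3 ← R3 + R1: [0, -7, -4, -6]
R4 ← R4 − (7)·R1: [0, 14, 8, -7]
R3 ← R3 − (1/3)·R2: [0, 0, 0, -23/3]
R4 ← R4 + (2/3)·R2: [0, 0, 0, -11/3]
R4 ← R4 − (11/23)·R3: [0, 0, 0, 0]
The echelon form has 3 nonzero rows; the last pivot sits in the augmented column, so rank(B) = 2 but rank([B|b]) = 3.
Since the ranks differ, the system is inconsistent.
It has no solutions.

0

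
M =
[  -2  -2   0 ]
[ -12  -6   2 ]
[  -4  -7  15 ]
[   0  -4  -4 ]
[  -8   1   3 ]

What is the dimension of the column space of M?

3

Row reduce to echelon form.
R2 ← R2 − (6)·R1: [0, 6, 2]
R3 ← R3 − (2)·R1: [0, -3, 15]
R5 ← R5 − (4)·R1: [0, 9, 3]
R3 ← R3 + (1/2)·R2: [0, 0, 16]
R4 ← R4 + (2/3)·R2: [0, 0, -8/3]
R5 ← R5 − (3/2)·R2: [0, 0, 0]
R4 ← R4 + (1/6)·R3: [0, 0, 0]
Echelon form has 3 nonzero rows, so rank(M) = 3.
The column space has dimension equal to the rank: 3.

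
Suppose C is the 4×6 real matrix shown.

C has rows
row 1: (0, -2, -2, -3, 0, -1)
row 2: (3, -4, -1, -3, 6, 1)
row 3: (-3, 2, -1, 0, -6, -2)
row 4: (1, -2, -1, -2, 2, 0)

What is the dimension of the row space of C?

2

Row reduce to echelon form.
Swap R1 ↔ R2
R3 ← R3 + R1: [0, -2, -2, -3, 0, -1]
R4 ← R4 − (1/3)·R1: [0, -2/3, -2/3, -1, 0, -1/3]
R3 ← R3 − R2: [0, 0, 0, 0, 0, 0]
R4 ← R4 − (1/3)·R2: [0, 0, 0, 0, 0, 0]
Echelon form has 2 nonzero rows, so rank(C) = 2.
The row space has dimension equal to the rank: 2.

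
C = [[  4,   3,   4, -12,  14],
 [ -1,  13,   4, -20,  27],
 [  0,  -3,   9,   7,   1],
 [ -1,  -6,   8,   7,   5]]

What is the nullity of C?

1

Row reduce to echelon form.
R2 ← R2 + (1/4)·R1: [0, 55/4, 5, -23, 61/2]
R4 ← R4 + (1/4)·R1: [0, -21/4, 9, 4, 17/2]
R3 ← R3 + (12/55)·R2: [0, 0, 111/11, 109/55, 421/55]
R4 ← R4 + (21/55)·R2: [0, 0, 120/11, -263/55, 1108/55]
R4 ← R4 − (40/37)·R3: [0, 0, 0, -1281/185, 2196/185]
4 nonzero rows, so rank(C) = 4.
C has 5 columns; by rank–nullity, nullity = 5 − 4 = 1.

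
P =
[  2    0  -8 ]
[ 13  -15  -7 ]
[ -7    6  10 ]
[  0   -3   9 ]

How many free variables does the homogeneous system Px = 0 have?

1

Row reduce to echelon form.
R2 ← R2 − (13/2)·R1: [0, -15, 45]
R3 ← R3 + (7/2)·R1: [0, 6, -18]
R3 ← R3 + (2/5)·R2: [0, 0, 0]
R4 ← R4 − (1/5)·R2: [0, 0, 0]
2 nonzero rows, so rank(P) = 2.
P has 3 columns; by rank–nullity, nullity = 3 − 2 = 1.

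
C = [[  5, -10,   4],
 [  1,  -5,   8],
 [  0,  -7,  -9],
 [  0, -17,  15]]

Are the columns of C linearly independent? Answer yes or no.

yes

Row reduce C to echelon form.
R2 ← R2 − (1/5)·R1: [0, -3, 36/5]
R3 ← R3 − (7/3)·R2: [0, 0, -129/5]
R4 ← R4 − (17/3)·R2: [0, 0, -129/5]
R4 ← R4 − R3: [0, 0, 0]
3 pivots among 3 columns.
Every column is a pivot column, so the columns are linearly independent.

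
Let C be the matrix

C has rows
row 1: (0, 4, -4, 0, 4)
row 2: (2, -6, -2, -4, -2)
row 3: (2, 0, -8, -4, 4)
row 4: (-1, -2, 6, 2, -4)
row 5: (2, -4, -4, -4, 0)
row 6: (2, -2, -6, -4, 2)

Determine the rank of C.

2

Row reduce to echelon form.
Swap R1 ↔ R2
R3 ← R3 − R1: [0, 6, -6, 0, 6]
R4 ← R4 + (1/2)·R1: [0, -5, 5, 0, -5]
R5 ← R5 − R1: [0, 2, -2, 0, 2]
R6 ← R6 − R1: [0, 4, -4, 0, 4]
R3 ← R3 − (3/2)·R2: [0, 0, 0, 0, 0]
R4 ← R4 + (5/4)·R2: [0, 0, 0, 0, 0]
R5 ← R5 − (1/2)·R2: [0, 0, 0, 0, 0]
R6 ← R6 − R2: [0, 0, 0, 0, 0]
Echelon form has 2 nonzero rows, so rank(C) = 2.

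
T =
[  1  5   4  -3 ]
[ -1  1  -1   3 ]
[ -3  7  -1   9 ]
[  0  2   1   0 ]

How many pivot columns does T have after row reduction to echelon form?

2

Row reduce to echelon form.
R2 ← R2 + R1: [0, 6, 3, 0]
R3 ← R3 + (3)·R1: [0, 22, 11, 0]
R3 ← R3 − (11/3)·R2: [0, 0, 0, 0]
R4 ← R4 − (1/3)·R2: [0, 0, 0, 0]
Echelon form has 2 nonzero rows, so rank(T) = 2.
Each nonzero row contributes one pivot column: 2 pivot columns.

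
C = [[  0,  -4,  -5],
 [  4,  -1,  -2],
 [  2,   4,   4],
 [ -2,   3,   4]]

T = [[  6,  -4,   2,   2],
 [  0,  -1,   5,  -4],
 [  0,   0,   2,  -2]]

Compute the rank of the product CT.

3

First compute CT:
[[  0,   4, -30,  26],
 [ 24, -15,  -1,  16],
 [ 12, -12,  32, -20],
 [-12,   5,  19, -24]]
Now row reduce the product.
Swap R1 ↔ R2
R3 ← R3 − (1/2)·R1: [0, -9/2, 65/2, -28]
R4 ← R4 + (1/2)·R1: [0, -5/2, 37/2, -16]
R3 ← R3 + (9/8)·R2: [0, 0, -5/4, 5/4]
R4 ← R4 + (5/8)·R2: [0, 0, -1/4, 1/4]
R4 ← R4 − (1/5)·R3: [0, 0, 0, 0]
3 nonzero rows, so rank(CT) = 3.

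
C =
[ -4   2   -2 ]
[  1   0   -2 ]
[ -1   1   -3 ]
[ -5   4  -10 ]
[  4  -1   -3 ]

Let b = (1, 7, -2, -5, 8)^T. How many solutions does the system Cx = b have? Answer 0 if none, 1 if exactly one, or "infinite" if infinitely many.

Row reduce the augmented matrix [C | b].
R2 ← R2 + (1/4)·R1: [0, 1/2, -5/2, 29/4]
R3 ← R3 − (1/4)·R1: [0, 1/2, -5/2, -9/4]
R4 ← R4 − (5/4)·R1: [0, 3/2, -15/2, -25/4]
R5 ← R5 + R1: [0, 1, -5, 9]
R3 ← R3 − R2: [0, 0, 0, -19/2]
R4 ← R4 − (3)·R2: [0, 0, 0, -28]
R5 ← R5 − (2)·R2: [0, 0, 0, -11/2]
R4 ← R4 − (56/19)·R3: [0, 0, 0, 0]
R5 ← R5 − (11/19)·R3: [0, 0, 0, 0]
The echelon form has 3 nonzero rows; the last pivot sits in the augmented column, so rank(C) = 2 but rank([C|b]) = 3.
Since the ranks differ, the system is inconsistent.
It has no solutions.

0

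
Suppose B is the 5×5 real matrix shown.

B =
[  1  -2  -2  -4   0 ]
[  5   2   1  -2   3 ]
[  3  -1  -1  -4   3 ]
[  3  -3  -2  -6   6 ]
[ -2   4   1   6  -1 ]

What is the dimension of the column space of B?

Row reduce to echelon form.
R2 ← R2 − (5)·R1: [0, 12, 11, 18, 3]
R3 ← R3 − (3)·R1: [0, 5, 5, 8, 3]
R4 ← R4 − (3)·R1: [0, 3, 4, 6, 6]
R5 ← R5 + (2)·R1: [0, 0, -3, -2, -1]
R3 ← R3 − (5/12)·R2: [0, 0, 5/12, 1/2, 7/4]
R4 ← R4 − (1/4)·R2: [0, 0, 5/4, 3/2, 21/4]
R4 ← R4 − (3)·R3: [0, 0, 0, 0, 0]
R5 ← R5 + (36/5)·R3: [0, 0, 0, 8/5, 58/5]
Swap R4 ↔ R5
Echelon form has 4 nonzero rows, so rank(B) = 4.
The column space has dimension equal to the rank: 4.

4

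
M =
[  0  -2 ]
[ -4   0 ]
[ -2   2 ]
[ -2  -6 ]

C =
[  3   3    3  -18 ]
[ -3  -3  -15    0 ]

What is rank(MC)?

First compute MC:
[[  6,   6,  30,   0],
 [-12, -12, -12,  72],
 [-12, -12, -36,  36],
 [ 12,  12,  84,  36]]
Now row reduce the product.
R2 ← R2 + (2)·R1: [0, 0, 48, 72]
R3 ← R3 + (2)·R1: [0, 0, 24, 36]
R4 ← R4 − (2)·R1: [0, 0, 24, 36]
R3 ← R3 − (1/2)·R2: [0, 0, 0, 0]
R4 ← R4 − (1/2)·R2: [0, 0, 0, 0]
2 nonzero rows, so rank(MC) = 2.

2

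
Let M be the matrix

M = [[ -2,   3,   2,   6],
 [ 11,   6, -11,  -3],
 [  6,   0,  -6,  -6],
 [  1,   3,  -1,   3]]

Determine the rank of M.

Row reduce to echelon form.
R2 ← R2 + (11/2)·R1: [0, 45/2, 0, 30]
R3 ← R3 + (3)·R1: [0, 9, 0, 12]
R4 ← R4 + (1/2)·R1: [0, 9/2, 0, 6]
R3 ← R3 − (2/5)·R2: [0, 0, 0, 0]
R4 ← R4 − (1/5)·R2: [0, 0, 0, 0]
Echelon form has 2 nonzero rows, so rank(M) = 2.

2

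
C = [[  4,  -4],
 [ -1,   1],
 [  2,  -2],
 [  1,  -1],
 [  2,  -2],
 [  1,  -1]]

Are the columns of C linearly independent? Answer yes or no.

no

Row reduce C to echelon form.
R2 ← R2 + (1/4)·R1: [0, 0]
R3 ← R3 − (1/2)·R1: [0, 0]
R4 ← R4 − (1/4)·R1: [0, 0]
R5 ← R5 − (1/2)·R1: [0, 0]
R6 ← R6 − (1/4)·R1: [0, 0]
1 pivot among 2 columns.
Only 1 < 2 pivot columns, so the columns are linearly dependent.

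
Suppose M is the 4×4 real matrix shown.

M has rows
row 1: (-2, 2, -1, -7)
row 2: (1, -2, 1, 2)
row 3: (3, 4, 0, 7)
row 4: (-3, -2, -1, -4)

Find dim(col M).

3

Row reduce to echelon form.
R2 ← R2 + (1/2)·R1: [0, -1, 1/2, -3/2]
R3 ← R3 + (3/2)·R1: [0, 7, -3/2, -7/2]
R4 ← R4 − (3/2)·R1: [0, -5, 1/2, 13/2]
R3 ← R3 + (7)·R2: [0, 0, 2, -14]
R4 ← R4 − (5)·R2: [0, 0, -2, 14]
R4 ← R4 + R3: [0, 0, 0, 0]
Echelon form has 3 nonzero rows, so rank(M) = 3.
The column space has dimension equal to the rank: 3.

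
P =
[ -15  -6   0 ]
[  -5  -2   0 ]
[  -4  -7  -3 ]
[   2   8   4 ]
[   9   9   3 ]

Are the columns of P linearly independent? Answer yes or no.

no

Row reduce P to echelon form.
R2 ← R2 − (1/3)·R1: [0, 0, 0]
R3 ← R3 − (4/15)·R1: [0, -27/5, -3]
R4 ← R4 + (2/15)·R1: [0, 36/5, 4]
R5 ← R5 + (3/5)·R1: [0, 27/5, 3]
Swap R2 ↔ R3
R4 ← R4 + (4/3)·R2: [0, 0, 0]
R5 ← R5 + R2: [0, 0, 0]
2 pivots among 3 columns.
Only 2 < 3 pivot columns, so the columns are linearly dependent.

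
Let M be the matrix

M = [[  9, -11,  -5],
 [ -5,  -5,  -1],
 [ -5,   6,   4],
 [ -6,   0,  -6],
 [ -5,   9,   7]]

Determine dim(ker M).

0

Row reduce to echelon form.
R2 ← R2 + (5/9)·R1: [0, -100/9, -34/9]
R3 ← R3 + (5/9)·R1: [0, -1/9, 11/9]
R4 ← R4 + (2/3)·R1: [0, -22/3, -28/3]
R5 ← R5 + (5/9)·R1: [0, 26/9, 38/9]
R3 ← R3 − (1/100)·R2: [0, 0, 63/50]
R4 ← R4 − (33/50)·R2: [0, 0, -171/25]
R5 ← R5 + (13/50)·R2: [0, 0, 81/25]
R4 ← R4 + (38/7)·R3: [0, 0, 0]
R5 ← R5 − (18/7)·R3: [0, 0, 0]
3 nonzero rows, so rank(M) = 3.
M has 3 columns; by rank–nullity, nullity = 3 − 3 = 0.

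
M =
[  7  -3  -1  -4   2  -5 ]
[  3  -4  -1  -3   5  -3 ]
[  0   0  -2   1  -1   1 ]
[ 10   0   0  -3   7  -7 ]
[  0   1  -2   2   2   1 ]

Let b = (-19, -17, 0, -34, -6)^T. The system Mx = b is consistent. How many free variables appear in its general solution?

2

Row reduce the augmented matrix [M | b].
R2 ← R2 − (3/7)·R1: [0, -19/7, -4/7, -9/7, 29/7, -6/7, -62/7]
R4 ← R4 − (10/7)·R1: [0, 30/7, 10/7, 19/7, 29/7, 1/7, -48/7]
R4 ← R4 + (30/19)·R2: [0, 0, 10/19, 13/19, 203/19, -23/19, -396/19]
R5 ← R5 + (7/19)·R2: [0, 0, -42/19, 29/19, 67/19, 13/19, -176/19]
R4 ← R4 + (5/19)·R3: [0, 0, 0, 18/19, 198/19, -18/19, -396/19]
R5 ← R5 − (21/19)·R3: [0, 0, 0, 8/19, 88/19, -8/19, -176/19]
R5 ← R5 − (4/9)·R4: [0, 0, 0, 0, 0, 0, 0]
The echelon form has 4 nonzero rows, and every pivot lies in the first 6 columns, so rank(M) = rank([M|b]) = 4.
The system is consistent.
Free variables = (unknowns) − (rank) = 6 − 4 = 2.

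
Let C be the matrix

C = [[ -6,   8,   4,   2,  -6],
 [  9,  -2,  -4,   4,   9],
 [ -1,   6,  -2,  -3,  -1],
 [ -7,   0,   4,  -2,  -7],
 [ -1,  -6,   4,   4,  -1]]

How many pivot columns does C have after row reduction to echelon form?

Row reduce to echelon form.
R2 ← R2 + (3/2)·R1: [0, 10, 2, 7, 0]
R3 ← R3 − (1/6)·R1: [0, 14/3, -8/3, -10/3, 0]
R4 ← R4 − (7/6)·R1: [0, -28/3, -2/3, -13/3, 0]
R5 ← R5 − (1/6)·R1: [0, -22/3, 10/3, 11/3, 0]
R3 ← R3 − (7/15)·R2: [0, 0, -18/5, -33/5, 0]
R4 ← R4 + (14/15)·R2: [0, 0, 6/5, 11/5, 0]
R5 ← R5 + (11/15)·R2: [0, 0, 24/5, 44/5, 0]
R4 ← R4 + (1/3)·R3: [0, 0, 0, 0, 0]
R5 ← R5 + (4/3)·R3: [0, 0, 0, 0, 0]
Echelon form has 3 nonzero rows, so rank(C) = 3.
Each nonzero row contributes one pivot column: 3 pivot columns.

3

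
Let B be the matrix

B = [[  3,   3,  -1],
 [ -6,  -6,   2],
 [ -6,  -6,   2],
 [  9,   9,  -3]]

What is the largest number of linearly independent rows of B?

1

Row reduce to echelon form.
R2 ← R2 + (2)·R1: [0, 0, 0]
R3 ← R3 + (2)·R1: [0, 0, 0]
R4 ← R4 − (3)·R1: [0, 0, 0]
Echelon form has 1 nonzero row, so rank(B) = 1.
The rank gives the maximum number of linearly independent rows: 1.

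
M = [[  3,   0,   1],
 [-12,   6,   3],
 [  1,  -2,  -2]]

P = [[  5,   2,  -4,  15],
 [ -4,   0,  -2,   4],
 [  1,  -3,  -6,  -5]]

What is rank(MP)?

First compute MP:
[[ 16,   3, -18,  40],
 [-81, -33,  18, -171],
 [ 11,   8,  12,  17]]
Now row reduce the product.
R2 ← R2 + (81/16)·R1: [0, -285/16, -585/8, 63/2]
R3 ← R3 − (11/16)·R1: [0, 95/16, 195/8, -21/2]
R3 ← R3 + (1/3)·R2: [0, 0, 0, 0]
2 nonzero rows, so rank(MP) = 2.

2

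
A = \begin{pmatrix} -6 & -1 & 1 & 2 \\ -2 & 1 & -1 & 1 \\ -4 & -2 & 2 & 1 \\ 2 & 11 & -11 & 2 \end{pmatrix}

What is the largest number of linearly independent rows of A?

Row reduce to echelon form.
R2 ← R2 − (1/3)·R1: [0, 4/3, -4/3, 1/3]
R3 ← R3 − (2/3)·R1: [0, -4/3, 4/3, -1/3]
R4 ← R4 + (1/3)·R1: [0, 32/3, -32/3, 8/3]
R3 ← R3 + R2: [0, 0, 0, 0]
R4 ← R4 − (8)·R2: [0, 0, 0, 0]
Echelon form has 2 nonzero rows, so rank(A) = 2.
The rank gives the maximum number of linearly independent rows: 2.

2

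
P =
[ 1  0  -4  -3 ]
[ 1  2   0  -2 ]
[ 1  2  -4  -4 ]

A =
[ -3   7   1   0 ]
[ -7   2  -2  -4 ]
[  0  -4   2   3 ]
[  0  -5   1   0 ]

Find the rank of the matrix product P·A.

First compute PA:
[[ -3,  38, -10, -12],
 [-17,  21,  -5,  -8],
 [-17,  47, -15, -20]]
Now row reduce the product.
R2 ← R2 − (17/3)·R1: [0, -583/3, 155/3, 60]
R3 ← R3 − (17/3)·R1: [0, -505/3, 125/3, 48]
R3 ← R3 − (505/583)·R2: [0, 0, -1800/583, -2316/583]
3 nonzero rows, so rank(PA) = 3.

3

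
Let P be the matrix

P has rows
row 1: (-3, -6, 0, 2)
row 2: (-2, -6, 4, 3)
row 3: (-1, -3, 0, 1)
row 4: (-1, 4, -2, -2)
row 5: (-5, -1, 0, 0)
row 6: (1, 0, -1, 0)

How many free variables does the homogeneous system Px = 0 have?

0

Row reduce to echelon form.
R2 ← R2 − (2/3)·R1: [0, -2, 4, 5/3]
R3 ← R3 − (1/3)·R1: [0, -1, 0, 1/3]
R4 ← R4 − (1/3)·R1: [0, 6, -2, -8/3]
R5 ← R5 − (5/3)·R1: [0, 9, 0, -10/3]
R6 ← R6 + (1/3)·R1: [0, -2, -1, 2/3]
R3 ← R3 − (1/2)·R2: [0, 0, -2, -1/2]
R4 ← R4 + (3)·R2: [0, 0, 10, 7/3]
R5 ← R5 + (9/2)·R2: [0, 0, 18, 25/6]
R6 ← R6 − R2: [0, 0, -5, -1]
R4 ← R4 + (5)·R3: [0, 0, 0, -1/6]
R5 ← R5 + (9)·R3: [0, 0, 0, -1/3]
R6 ← R6 − (5/2)·R3: [0, 0, 0, 1/4]
R5 ← R5 − (2)·R4: [0, 0, 0, 0]
R6 ← R6 + (3/2)·R4: [0, 0, 0, 0]
4 nonzero rows, so rank(P) = 4.
P has 4 columns; by rank–nullity, nullity = 4 − 4 = 0.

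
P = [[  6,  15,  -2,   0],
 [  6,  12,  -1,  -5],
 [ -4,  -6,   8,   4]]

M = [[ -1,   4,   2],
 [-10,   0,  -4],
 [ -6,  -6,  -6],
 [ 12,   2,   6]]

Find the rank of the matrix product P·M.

First compute PM:
[[-144,  36, -36],
 [-180,  20, -60],
 [ 64, -56,  -8]]
Now row reduce the product.
R2 ← R2 − (5/4)·R1: [0, -25, -15]
R3 ← R3 + (4/9)·R1: [0, -40, -24]
R3 ← R3 − (8/5)·R2: [0, 0, 0]
2 nonzero rows, so rank(PM) = 2.

2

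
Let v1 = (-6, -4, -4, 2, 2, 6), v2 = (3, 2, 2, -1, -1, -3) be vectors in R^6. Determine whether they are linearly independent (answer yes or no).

no

Form the matrix with these vectors as rows and row reduce.
R2 ← R2 + (1/2)·R1: [0, 0, 0, 0, 0, 0]
1 nonzero row, so the 2 vectors span a space of dimension 1.
Since 1 < 2, the vectors are linearly dependent.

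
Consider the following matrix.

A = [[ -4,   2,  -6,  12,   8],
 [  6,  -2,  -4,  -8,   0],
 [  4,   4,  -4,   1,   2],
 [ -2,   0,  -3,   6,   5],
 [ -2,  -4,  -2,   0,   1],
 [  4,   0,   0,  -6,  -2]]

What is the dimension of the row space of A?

5

Row reduce to echelon form.
R2 ← R2 + (3/2)·R1: [0, 1, -13, 10, 12]
R3 ← R3 + R1: [0, 6, -10, 13, 10]
R4 ← R4 − (1/2)·R1: [0, -1, 0, 0, 1]
R5 ← R5 − (1/2)·R1: [0, -5, 1, -6, -3]
R6 ← R6 + R1: [0, 2, -6, 6, 6]
R3 ← R3 − (6)·R2: [0, 0, 68, -47, -62]
R4 ← R4 + R2: [0, 0, -13, 10, 13]
R5 ← R5 + (5)·R2: [0, 0, -64, 44, 57]
R6 ← R6 − (2)·R2: [0, 0, 20, -14, -18]
R4 ← R4 + (13/68)·R3: [0, 0, 0, 69/68, 39/34]
R5 ← R5 + (16/17)·R3: [0, 0, 0, -4/17, -23/17]
R6 ← R6 − (5/17)·R3: [0, 0, 0, -3/17, 4/17]
R5 ← R5 + (16/69)·R4: [0, 0, 0, 0, -25/23]
R6 ← R6 + (4/23)·R4: [0, 0, 0, 0, 10/23]
R6 ← R6 + (2/5)·R5: [0, 0, 0, 0, 0]
Echelon form has 5 nonzero rows, so rank(A) = 5.
The row space has dimension equal to the rank: 5.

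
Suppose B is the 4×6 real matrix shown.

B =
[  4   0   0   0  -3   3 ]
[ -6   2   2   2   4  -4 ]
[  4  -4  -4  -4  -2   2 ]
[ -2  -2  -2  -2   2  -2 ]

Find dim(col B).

2

Row reduce to echelon form.
R2 ← R2 + (3/2)·R1: [0, 2, 2, 2, -1/2, 1/2]
R3 ← R3 − R1: [0, -4, -4, -4, 1, -1]
R4 ← R4 + (1/2)·R1: [0, -2, -2, -2, 1/2, -1/2]
R3 ← R3 + (2)·R2: [0, 0, 0, 0, 0, 0]
R4 ← R4 + R2: [0, 0, 0, 0, 0, 0]
Echelon form has 2 nonzero rows, so rank(B) = 2.
The column space has dimension equal to the rank: 2.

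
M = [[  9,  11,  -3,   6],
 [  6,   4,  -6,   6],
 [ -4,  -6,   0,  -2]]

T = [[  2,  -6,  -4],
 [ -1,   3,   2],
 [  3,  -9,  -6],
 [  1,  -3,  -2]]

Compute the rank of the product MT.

1

First compute MT:
[[  4, -12,  -8],
 [ -4,  12,   8],
 [ -4,  12,   8]]
Now row reduce the product.
R2 ← R2 + R1: [0, 0, 0]
R3 ← R3 + R1: [0, 0, 0]
1 nonzero row, so rank(MT) = 1.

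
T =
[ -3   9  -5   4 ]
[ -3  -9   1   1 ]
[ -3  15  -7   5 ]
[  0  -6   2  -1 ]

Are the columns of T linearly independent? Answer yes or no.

no

Row reduce T to echelon form.
R2 ← R2 − R1: [0, -18, 6, -3]
R3 ← R3 − R1: [0, 6, -2, 1]
R3 ← R3 + (1/3)·R2: [0, 0, 0, 0]
R4 ← R4 − (1/3)·R2: [0, 0, 0, 0]
2 pivots among 4 columns.
Only 2 < 4 pivot columns, so the columns are linearly dependent.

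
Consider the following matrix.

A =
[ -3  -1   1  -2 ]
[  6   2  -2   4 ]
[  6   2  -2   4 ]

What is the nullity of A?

Row reduce to echelon form.
R2 ← R2 + (2)·R1: [0, 0, 0, 0]
R3 ← R3 + (2)·R1: [0, 0, 0, 0]
1 nonzero row, so rank(A) = 1.
A has 4 columns; by rank–nullity, nullity = 4 − 1 = 3.

3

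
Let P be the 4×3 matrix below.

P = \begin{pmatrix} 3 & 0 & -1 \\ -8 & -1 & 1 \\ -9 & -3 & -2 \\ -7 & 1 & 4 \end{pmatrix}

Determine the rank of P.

2

Row reduce to echelon form.
R2 ← R2 + (8/3)·R1: [0, -1, -5/3]
R3 ← R3 + (3)·R1: [0, -3, -5]
R4 ← R4 + (7/3)·R1: [0, 1, 5/3]
R3 ← R3 − (3)·R2: [0, 0, 0]
R4 ← R4 + R2: [0, 0, 0]
Echelon form has 2 nonzero rows, so rank(P) = 2.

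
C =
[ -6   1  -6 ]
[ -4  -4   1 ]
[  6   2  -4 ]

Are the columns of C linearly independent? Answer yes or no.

Row reduce C to echelon form.
R2 ← R2 − (2/3)·R1: [0, -14/3, 5]
R3 ← R3 + R1: [0, 3, -10]
R3 ← R3 + (9/14)·R2: [0, 0, -95/14]
3 pivots among 3 columns.
Every column is a pivot column, so the columns are linearly independent.

yes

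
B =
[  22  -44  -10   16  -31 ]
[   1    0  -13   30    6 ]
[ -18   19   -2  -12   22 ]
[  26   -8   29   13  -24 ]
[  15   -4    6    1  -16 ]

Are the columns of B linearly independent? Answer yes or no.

yes

Row reduce B to echelon form.
R2 ← R2 − (1/22)·R1: [0, 2, -138/11, 322/11, 163/22]
R3 ← R3 + (9/11)·R1: [0, -17, -112/11, 12/11, -37/11]
R4 ← R4 − (13/11)·R1: [0, 44, 449/11, -65/11, 139/11]
R5 ← R5 − (15/22)·R1: [0, 26, 141/11, -109/11, 113/22]
R3 ← R3 + (17/2)·R2: [0, 0, -1285/11, 2749/11, 2623/44]
R4 ← R4 − (22)·R2: [0, 0, 3485/11, -7149/11, -1654/11]
R5 ← R5 − (13)·R2: [0, 0, 1935/11, -4295/11, -1003/11]
R4 ← R4 + (697/257)·R3: [0, 0, 0, 7160/257, 11629/1028]
R5 ← R5 + (387/257)·R3: [0, 0, 0, -3632/257, -1453/1028]
R5 ← R5 + (454/895)·R4: [0, 0, 0, 0, 15483/3580]
5 pivots among 5 columns.
Every column is a pivot column, so the columns are linearly independent.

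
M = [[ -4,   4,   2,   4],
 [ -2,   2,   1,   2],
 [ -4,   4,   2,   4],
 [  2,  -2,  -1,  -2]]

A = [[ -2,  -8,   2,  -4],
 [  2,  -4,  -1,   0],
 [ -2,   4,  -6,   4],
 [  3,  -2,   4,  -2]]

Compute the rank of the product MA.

1

First compute MA:
[[ 24,  16,  -8,  16],
 [ 12,   8,  -4,   8],
 [ 24,  16,  -8,  16],
 [-12,  -8,   4,  -8]]
Now row reduce the product.
R2 ← R2 − (1/2)·R1: [0, 0, 0, 0]
R3 ← R3 − R1: [0, 0, 0, 0]
R4 ← R4 + (1/2)·R1: [0, 0, 0, 0]
1 nonzero row, so rank(MA) = 1.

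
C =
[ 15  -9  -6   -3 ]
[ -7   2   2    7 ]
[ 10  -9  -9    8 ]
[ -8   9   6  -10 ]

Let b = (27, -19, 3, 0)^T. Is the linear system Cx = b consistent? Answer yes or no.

Row reduce the augmented matrix [C | b].
R2 ← R2 + (7/15)·R1: [0, -11/5, -4/5, 28/5, -32/5]
R3 ← R3 − (2/3)·R1: [0, -3, -5, 10, -15]
R4 ← R4 + (8/15)·R1: [0, 21/5, 14/5, -58/5, 72/5]
R3 ← R3 − (15/11)·R2: [0, 0, -43/11, 26/11, -69/11]
R4 ← R4 + (21/11)·R2: [0, 0, 14/11, -10/11, 24/11]
R4 ← R4 + (14/43)·R3: [0, 0, 0, -6/43, 6/43]
The echelon form has 4 nonzero rows, and every pivot lies in the first 4 columns, so rank(C) = rank([C|b]) = 4.
The system is consistent.

yes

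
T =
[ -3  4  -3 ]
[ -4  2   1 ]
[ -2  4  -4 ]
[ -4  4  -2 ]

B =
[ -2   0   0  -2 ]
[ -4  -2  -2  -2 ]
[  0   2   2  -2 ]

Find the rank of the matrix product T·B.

2

First compute TB:
[[-10, -14, -14,   4],
 [  0,  -2,  -2,   2],
 [-12, -16, -16,   4],
 [ -8, -12, -12,   4]]
Now row reduce the product.
R3 ← R3 − (6/5)·R1: [0, 4/5, 4/5, -4/5]
R4 ← R4 − (4/5)·R1: [0, -4/5, -4/5, 4/5]
R3 ← R3 + (2/5)·R2: [0, 0, 0, 0]
R4 ← R4 − (2/5)·R2: [0, 0, 0, 0]
2 nonzero rows, so rank(TB) = 2.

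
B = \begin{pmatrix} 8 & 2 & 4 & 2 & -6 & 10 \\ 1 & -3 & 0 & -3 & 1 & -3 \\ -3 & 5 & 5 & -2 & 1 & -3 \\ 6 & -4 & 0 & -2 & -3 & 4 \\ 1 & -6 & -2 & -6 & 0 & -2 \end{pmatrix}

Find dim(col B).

4

Row reduce to echelon form.
R2 ← R2 − (1/8)·R1: [0, -13/4, -1/2, -13/4, 7/4, -17/4]
R3 ← R3 + (3/8)·R1: [0, 23/4, 13/2, -5/4, -5/4, 3/4]
R4 ← R4 − (3/4)·R1: [0, -11/2, -3, -7/2, 3/2, -7/2]
R5 ← R5 − (1/8)·R1: [0, -25/4, -5/2, -25/4, 3/4, -13/4]
R3 ← R3 + (23/13)·R2: [0, 0, 73/13, -7, 24/13, -88/13]
R4 ← R4 − (22/13)·R2: [0, 0, -28/13, 2, -19/13, 48/13]
R5 ← R5 − (25/13)·R2: [0, 0, -20/13, 0, -34/13, 64/13]
R4 ← R4 + (28/73)·R3: [0, 0, 0, -50/73, -55/73, 80/73]
R5 ← R5 + (20/73)·R3: [0, 0, 0, -140/73, -154/73, 224/73]
R5 ← R5 − (14/5)·R4: [0, 0, 0, 0, 0, 0]
Echelon form has 4 nonzero rows, so rank(B) = 4.
The column space has dimension equal to the rank: 4.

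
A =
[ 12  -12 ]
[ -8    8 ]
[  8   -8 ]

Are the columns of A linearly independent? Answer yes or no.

no

Row reduce A to echelon form.
R2 ← R2 + (2/3)·R1: [0, 0]
R3 ← R3 − (2/3)·R1: [0, 0]
1 pivot among 2 columns.
Only 1 < 2 pivot columns, so the columns are linearly dependent.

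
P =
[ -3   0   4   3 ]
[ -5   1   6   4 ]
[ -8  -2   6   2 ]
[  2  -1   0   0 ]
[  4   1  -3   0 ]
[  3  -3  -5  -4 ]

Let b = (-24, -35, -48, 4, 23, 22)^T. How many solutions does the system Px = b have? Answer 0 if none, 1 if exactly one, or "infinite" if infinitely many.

Row reduce the augmented matrix [P | b].
R2 ← R2 − (5/3)·R1: [0, 1, -2/3, -1, 5]
R3 ← R3 − (8/3)·R1: [0, -2, -14/3, -6, 16]
R4 ← R4 + (2/3)·R1: [0, -1, 8/3, 2, -12]
R5 ← R5 + (4/3)·R1: [0, 1, 7/3, 4, -9]
R6 ← R6 + R1: [0, -3, -1, -1, -2]
R3 ← R3 + (2)·R2: [0, 0, -6, -8, 26]
R4 ← R4 + R2: [0, 0, 2, 1, -7]
R5 ← R5 − R2: [0, 0, 3, 5, -14]
R6 ← R6 + (3)·R2: [0, 0, -3, -4, 13]
R4 ← R4 + (1/3)·R3: [0, 0, 0, -5/3, 5/3]
R5 ← R5 + (1/2)·R3: [0, 0, 0, 1, -1]
R6 ← R6 − (1/2)·R3: [0, 0, 0, 0, 0]
R5 ← R5 + (3/5)·R4: [0, 0, 0, 0, 0]
The echelon form has 4 nonzero rows, and every pivot lies in the first 4 columns, so rank(P) = rank([P|b]) = 4.
The system is consistent.
rank = 4 = number of unknowns, so the solution is unique.

1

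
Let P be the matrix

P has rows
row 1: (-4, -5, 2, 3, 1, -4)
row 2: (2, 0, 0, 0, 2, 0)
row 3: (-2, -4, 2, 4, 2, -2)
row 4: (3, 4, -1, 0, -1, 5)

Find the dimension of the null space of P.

Row reduce to echelon form.
R2 ← R2 + (1/2)·R1: [0, -5/2, 1, 3/2, 5/2, -2]
R3 ← R3 − (1/2)·R1: [0, -3/2, 1, 5/2, 3/2, 0]
R4 ← R4 + (3/4)·R1: [0, 1/4, 1/2, 9/4, -1/4, 2]
R3 ← R3 − (3/5)·R2: [0, 0, 2/5, 8/5, 0, 6/5]
R4 ← R4 + (1/10)·R2: [0, 0, 3/5, 12/5, 0, 9/5]
R4 ← R4 − (3/2)·R3: [0, 0, 0, 0, 0, 0]
3 nonzero rows, so rank(P) = 3.
P has 6 columns; by rank–nullity, nullity = 6 − 3 = 3.

3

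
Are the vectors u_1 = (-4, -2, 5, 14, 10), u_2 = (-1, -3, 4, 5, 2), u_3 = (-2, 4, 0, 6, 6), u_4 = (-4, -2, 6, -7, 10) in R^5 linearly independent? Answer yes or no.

Form the matrix with these vectors as rows and row reduce.
R2 ← R2 − (1/4)·R1: [0, -5/2, 11/4, 3/2, -1/2]
R3 ← R3 − (1/2)·R1: [0, 5, -5/2, -1, 1]
R4 ← R4 − R1: [0, 0, 1, -21, 0]
R3 ← R3 + (2)·R2: [0, 0, 3, 2, 0]
R4 ← R4 − (1/3)·R3: [0, 0, 0, -65/3, 0]
4 nonzero rows, so the 4 vectors span a space of dimension 4.
Since 4 = 4, the vectors are linearly independent.

yes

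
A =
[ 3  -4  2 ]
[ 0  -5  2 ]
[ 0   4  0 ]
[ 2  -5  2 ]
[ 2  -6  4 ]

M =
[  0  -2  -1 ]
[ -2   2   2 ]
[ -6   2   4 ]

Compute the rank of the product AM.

First compute AM:
[[ -4, -10,  -3],
 [ -2,  -6,  -2],
 [ -8,   8,   8],
 [ -2, -10,  -4],
 [-12,  -8,   2]]
Now row reduce the product.
R2 ← R2 − (1/2)·R1: [0, -1, -1/2]
R3 ← R3 − (2)·R1: [0, 28, 14]
R4 ← R4 − (1/2)·R1: [0, -5, -5/2]
R5 ← R5 − (3)·R1: [0, 22, 11]
R3 ← R3 + (28)·R2: [0, 0, 0]
R4 ← R4 − (5)·R2: [0, 0, 0]
R5 ← R5 + (22)·R2: [0, 0, 0]
2 nonzero rows, so rank(AM) = 2.

2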